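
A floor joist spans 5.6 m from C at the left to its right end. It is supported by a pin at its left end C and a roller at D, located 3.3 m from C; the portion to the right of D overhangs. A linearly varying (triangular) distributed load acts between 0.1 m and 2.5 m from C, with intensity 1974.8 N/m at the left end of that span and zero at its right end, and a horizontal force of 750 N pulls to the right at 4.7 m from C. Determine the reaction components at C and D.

C_x = -750.0 N, C_y = 1723 N, D_y = 646.3 N

Resultant of the triangular load: ½ × 1974.8 × 2.4 = 2369.76 N, acting at 0.9 m from C (one-third of the span from the peak).
Taking moments about C: D_y·3.3 − (½·1974.8·2.4)·0.9 = 0 → D_y = 2132.784/3.3 = 646.298 ≈ 646.3 N.
ΣF_y = 0: C_y + 646.298 − ½·1974.8·2.4 = 0 → C_y = 1723 N.
ΣF_x = 0: C_x + 750 = 0 → C_x = -750.0 N.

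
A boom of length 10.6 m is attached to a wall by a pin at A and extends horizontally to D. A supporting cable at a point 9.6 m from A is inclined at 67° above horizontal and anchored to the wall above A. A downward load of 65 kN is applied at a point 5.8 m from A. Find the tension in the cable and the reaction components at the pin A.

T = 42.66 kN, A_x = 16.67 kN, A_y = 25.73 kN

ΣM about A: T·sin67°·9.6 − 65·5.8 = 0 → T = 377/(9.6·0.920505) = 42.6623 ≈ 42.66 kN.
ΣF_x = 0: A_x − T·cos67° = 0 → A_x = 42.6623 × 0.390731 = 16.67 kN.
ΣF_y = 0: A_y + T·sin67° − 65 = 0 → A_y = 65 − 42.6623 × 0.920505 = 25.73 kN.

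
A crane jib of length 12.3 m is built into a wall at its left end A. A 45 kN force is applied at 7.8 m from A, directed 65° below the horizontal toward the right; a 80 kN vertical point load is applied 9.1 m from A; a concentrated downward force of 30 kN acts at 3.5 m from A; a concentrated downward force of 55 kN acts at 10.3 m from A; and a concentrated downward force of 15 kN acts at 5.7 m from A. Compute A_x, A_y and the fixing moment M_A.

A_x = -19.02 kN, A_y = 220.8 kN, M_A = 1803 kN·m

ΣF_x = 0: A_x + 45·cos65° = 0 → A_x = -19.02 kN.
ΣF_y = 0: A_y − 45·sin65° − 80 − 30 − 55 − 15 = 0 → A_y = 220.8 kN.
ΣM about A: M_A − 45·sin65°·7.8 − 80·9.1 − 30·3.5 − 55·10.3 − 15·5.7 = 0 → M_A = 1803 kN·m.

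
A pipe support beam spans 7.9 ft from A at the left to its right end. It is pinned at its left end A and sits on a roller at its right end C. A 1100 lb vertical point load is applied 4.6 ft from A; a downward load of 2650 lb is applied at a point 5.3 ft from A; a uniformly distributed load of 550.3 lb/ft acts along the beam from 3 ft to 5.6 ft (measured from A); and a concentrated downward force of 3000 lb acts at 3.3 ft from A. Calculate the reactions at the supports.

Resultant of the distributed load: 550.3 × 2.6 = 1430.78 lb at 4.3 ft from A.
Taking moments about A: C_y·7.9 − 1100·4.6 − 2650·5.3 − (550.3·2.6)·4.3 − 3000·3.3 = 0 → C_y = 35157.354/7.9 = 4450.3 ≈ 4450 lb.
ΣF_y = 0: A_y + 4450.3 − 1100 − 2650 − 550.3·2.6 − 3000 = 0 → A_y = 3730 lb.
ΣF_x = 0: no horizontal applied forces, so A_x = 0.

A_x = 0, A_y = 3730 lb, C_y = 4450 lb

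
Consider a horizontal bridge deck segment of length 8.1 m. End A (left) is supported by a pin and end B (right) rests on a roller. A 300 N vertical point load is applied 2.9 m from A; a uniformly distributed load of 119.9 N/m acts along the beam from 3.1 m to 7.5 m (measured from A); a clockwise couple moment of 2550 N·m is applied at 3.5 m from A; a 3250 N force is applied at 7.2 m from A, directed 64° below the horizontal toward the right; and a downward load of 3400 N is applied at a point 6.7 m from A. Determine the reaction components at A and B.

A_x = -1425 N, A_y = 972.4 N, B_y = 6176 N

Resultant of the distributed load: 119.9 × 4.4 = 527.56 N at 5.3 m from A.
ΣM about A: B_y·8.1 − 300·2.9 − (119.9·4.4)·5.3 − 2550 − 3250·sin64°·7.2 − 3400·6.7 = 0 → B_y = 50027.8/8.1 = 6176.27 ≈ 6176 N.
ΣF_y = 0: A_y + 6176.27 − 300 − 119.9·4.4 − 3250·sin64° − 3400 = 0 → A_y = 972.4 N.
ΣF_x = 0: A_x + 3250·cos64° = 0 → A_x = -1425 N.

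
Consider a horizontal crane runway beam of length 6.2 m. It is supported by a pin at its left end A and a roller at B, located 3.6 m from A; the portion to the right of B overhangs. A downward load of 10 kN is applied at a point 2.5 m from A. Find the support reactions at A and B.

Moments about A: B_y·3.6 − 10·2.5 = 0 → B_y = 25/3.6 = 6.94444 ≈ 6.944 kN.
ΣF_y = 0: A_y + 6.94444 − 10 = 0 → A_y = 3.056 kN.
ΣF_x = 0: no horizontal applied forces, so A_x = 0.

A_x = 0, A_y = 3.056 kN, B_y = 6.944 kN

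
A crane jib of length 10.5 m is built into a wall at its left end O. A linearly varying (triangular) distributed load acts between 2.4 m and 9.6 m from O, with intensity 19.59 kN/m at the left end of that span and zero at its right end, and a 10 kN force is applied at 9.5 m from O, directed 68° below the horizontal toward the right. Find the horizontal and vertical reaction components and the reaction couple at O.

Resultant of the triangular load: ½ × 19.59 × 7.2 = 70.524 kN, acting at 4.8 m from O (one-third of the span from the peak).
ΣF_x = 0: O_x + 10·cos68° = 0 → O_x = -3.746 kN.
ΣF_y = 0: O_y − ½·19.59·7.2 − 10·sin68° = 0 → O_y = 79.80 kN.
ΣM about O: M_O − (½·19.59·7.2)·4.8 − 10·sin68°·9.5 = 0 → M_O = 426.6 kN·m.

O_x = -3.746 kN, O_y = 79.80 kN, M_O = 426.6 kN·m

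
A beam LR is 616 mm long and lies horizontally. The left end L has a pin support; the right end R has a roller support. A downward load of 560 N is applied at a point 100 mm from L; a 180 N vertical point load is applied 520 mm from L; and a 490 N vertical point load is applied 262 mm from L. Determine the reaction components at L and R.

ΣM about L: R_y·616 − 560·100 − 180·520 − 490·262 = 0 → R_y = 277980/616 = 451.266 ≈ 451.3 N.
ΣF_y = 0: L_y + 451.266 − 560 − 180 − 490 = 0 → L_y = 778.7 N.
ΣF_x = 0: no horizontal applied forces, so L_x = 0.

L_x = 0, L_y = 778.7 N, R_y = 451.3 N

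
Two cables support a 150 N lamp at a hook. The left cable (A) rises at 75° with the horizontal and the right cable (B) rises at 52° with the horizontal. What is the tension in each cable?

ΣF_x = 0: −T_A·cos75° + T_B·cos52° = 0 → T_B = 0.420392·T_A.
ΣF_y = 0: T_A·sin75° + T_B·sin52° = 150.
Substitute: T_A·(0.965926 + 0.420392·0.788011) = 150 → T_A = 115.634 ≈ 115.6 N.
Then T_B = 0.420392 × 115.634 = 48.61 N.

T_A = 115.6 N, T_B = 48.61 N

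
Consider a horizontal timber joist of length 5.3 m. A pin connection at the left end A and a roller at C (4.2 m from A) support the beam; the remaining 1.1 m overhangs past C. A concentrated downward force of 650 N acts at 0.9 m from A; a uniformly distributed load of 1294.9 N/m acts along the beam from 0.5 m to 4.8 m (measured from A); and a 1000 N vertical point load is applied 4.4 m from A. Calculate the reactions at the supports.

A_x = 0, A_y = 2518 N, C_y = 4700 N

Resultant of the distributed load: 1294.9 × 4.3 = 5568.07 N at 2.65 m from A.
Moments about A: C_y·4.2 − 650·0.9 − (1294.9·4.3)·2.65 − 1000·4.4 = 0 → C_y = 19740.3855/4.2 = 4700.09 ≈ 4700 N.
ΣF_y = 0: A_y + 4700.09 − 650 − 1294.9·4.3 − 1000 = 0 → A_y = 2518 N.
ΣF_x = 0: no horizontal applied forces, so A_x = 0.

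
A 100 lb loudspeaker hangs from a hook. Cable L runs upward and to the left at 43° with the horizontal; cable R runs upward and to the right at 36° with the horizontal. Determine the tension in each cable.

ΣF_x = 0: −T_L·cos43° + T_R·cos36° = 0 → T_R = 0.904003·T_L.
ΣF_y = 0: T_L·sin43° + T_R·sin36° = 100.
Substitute: T_L·(0.681998 + 0.904003·0.587785) = 100 → T_L = 82.4159 ≈ 82.42 lb.
Then T_R = 0.904003 × 82.4159 = 74.50 lb.

T_L = 82.42 lb, T_R = 74.50 lb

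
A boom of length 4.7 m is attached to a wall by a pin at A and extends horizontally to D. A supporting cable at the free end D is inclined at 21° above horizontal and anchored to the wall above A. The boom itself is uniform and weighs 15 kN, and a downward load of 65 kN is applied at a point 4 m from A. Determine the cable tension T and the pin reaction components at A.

T = 175.3 kN, A_x = 163.6 kN, A_y = 17.18 kN

ΣM about A: T·sin21°·4.7 − 15·2.35 − 65·4 = 0 → T = 295.25/(4.7·0.358368) = 175.292 ≈ 175.3 kN.
ΣF_x = 0: A_x − T·cos21° = 0 → A_x = 175.292 × 0.93358 = 163.6 kN.
ΣF_y = 0: A_y + T·sin21° − 15 − 65 = 0 → A_y = 80 − 175.292 × 0.358368 = 17.18 kN.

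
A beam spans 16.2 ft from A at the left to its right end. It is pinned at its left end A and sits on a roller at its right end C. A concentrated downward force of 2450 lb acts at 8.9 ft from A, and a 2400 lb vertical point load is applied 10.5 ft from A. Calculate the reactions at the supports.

A_x = 0, A_y = 1948 lb, C_y = 2902 lb

ΣM about A: C_y·16.2 − 2450·8.9 − 2400·10.5 = 0 → C_y = 47005/16.2 = 2901.54 ≈ 2902 lb.
ΣF_y = 0: A_y + 2901.54 − 2450 − 2400 = 0 → A_y = 1948 lb.
ΣF_x = 0: no horizontal applied forces, so A_x = 0.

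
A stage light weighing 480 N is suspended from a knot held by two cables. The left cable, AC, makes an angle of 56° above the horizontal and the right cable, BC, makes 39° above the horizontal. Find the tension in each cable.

T_AC = 374.5 N, T_BC = 269.4 N

ΣF_x = 0: −T_AC·cos56° + T_BC·cos39° = 0 → T_BC = 0.719547·T_AC.
ΣF_y = 0: T_AC·sin56° + T_BC·sin39° = 480.
Substitute: T_AC·(0.829038 + 0.719547·0.62932) = 480 → T_AC = 374.455 ≈ 374.5 N.
Then T_BC = 0.719547 × 374.455 = 269.4 N.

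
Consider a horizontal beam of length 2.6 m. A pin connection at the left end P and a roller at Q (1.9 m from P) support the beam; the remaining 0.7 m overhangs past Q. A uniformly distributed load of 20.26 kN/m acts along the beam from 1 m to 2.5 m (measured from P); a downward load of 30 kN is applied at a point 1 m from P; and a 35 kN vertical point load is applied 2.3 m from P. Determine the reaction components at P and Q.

Resultant of the distributed load: 20.26 × 1.5 = 30.39 kN at 1.75 m from P.
Taking moments about P: Q_y·1.9 − (20.26·1.5)·1.75 − 30·1 − 35·2.3 = 0 → Q_y = 163.6825/1.9 = 86.1487 ≈ 86.15 kN.
ΣF_y = 0: P_y + 86.1487 − 20.26·1.5 − 30 − 35 = 0 → P_y = 9.241 kN.
ΣF_x = 0: no horizontal applied forces, so P_x = 0.

P_x = 0, P_y = 9.241 kN, Q_y = 86.15 kN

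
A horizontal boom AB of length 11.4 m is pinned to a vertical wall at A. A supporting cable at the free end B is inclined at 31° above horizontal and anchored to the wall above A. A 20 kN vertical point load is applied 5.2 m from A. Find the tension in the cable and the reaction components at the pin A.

ΣM about A: T·sin31°·11.4 − 20·5.2 = 0 → T = 104/(11.4·0.515038) = 17.7129 ≈ 17.71 kN.
ΣF_x = 0: A_x − T·cos31° = 0 → A_x = 17.7129 × 0.857167 = 15.18 kN.
ΣF_y = 0: A_y + T·sin31° − 20 = 0 → A_y = 20 − 17.7129 × 0.515038 = 10.88 kN.

T = 17.71 kN, A_x = 15.18 kN, A_y = 10.88 kN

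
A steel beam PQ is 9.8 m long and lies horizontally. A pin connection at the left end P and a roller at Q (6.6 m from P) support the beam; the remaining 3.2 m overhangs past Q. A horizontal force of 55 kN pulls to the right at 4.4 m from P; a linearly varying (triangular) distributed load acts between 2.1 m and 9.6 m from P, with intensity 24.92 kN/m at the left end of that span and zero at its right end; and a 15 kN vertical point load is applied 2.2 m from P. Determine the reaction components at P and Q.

Resultant of the triangular load: ½ × 24.92 × 7.5 = 93.45 kN, acting at 4.6 m from P (one-third of the span from the peak).
ΣM about P: Q_y·6.6 − (½·24.92·7.5)·4.6 − 15·2.2 = 0 → Q_y = 462.87/6.6 = 70.1318 ≈ 70.13 kN.
ΣF_y = 0: P_y + 70.1318 − ½·24.92·7.5 − 15 = 0 → P_y = 38.32 kN.
ΣF_x = 0: P_x + 55 = 0 → P_x = -55.00 kN.

P_x = -55.00 kN, P_y = 38.32 kN, Q_y = 70.13 kN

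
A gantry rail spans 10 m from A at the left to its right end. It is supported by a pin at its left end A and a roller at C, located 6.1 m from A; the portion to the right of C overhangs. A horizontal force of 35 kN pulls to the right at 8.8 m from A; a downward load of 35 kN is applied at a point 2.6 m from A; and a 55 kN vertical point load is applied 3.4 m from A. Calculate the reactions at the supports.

ΣM about A: C_y·6.1 − 35·2.6 − 55·3.4 = 0 → C_y = 278/6.1 = 45.5738 ≈ 45.57 kN.
ΣF_y = 0: A_y + 45.5738 − 35 − 55 = 0 → A_y = 44.43 kN.
ΣF_x = 0: A_x + 35 = 0 → A_x = -35.00 kN.

A_x = -35.00 kN, A_y = 44.43 kN, C_y = 45.57 kN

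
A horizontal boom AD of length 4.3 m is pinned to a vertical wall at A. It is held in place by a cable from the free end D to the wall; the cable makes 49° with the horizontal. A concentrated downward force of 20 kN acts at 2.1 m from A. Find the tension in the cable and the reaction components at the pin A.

ΣM about A: T·sin49°·4.3 − 20·2.1 = 0 → T = 42/(4.3·0.75471) = 12.942 ≈ 12.94 kN.
ΣF_x = 0: A_x − T·cos49° = 0 → A_x = 12.942 × 0.656059 = 8.491 kN.
ΣF_y = 0: A_y + T·sin49° − 20 = 0 → A_y = 20 − 12.942 × 0.75471 = 10.23 kN.

T = 12.94 kN, A_x = 8.491 kN, A_y = 10.23 kN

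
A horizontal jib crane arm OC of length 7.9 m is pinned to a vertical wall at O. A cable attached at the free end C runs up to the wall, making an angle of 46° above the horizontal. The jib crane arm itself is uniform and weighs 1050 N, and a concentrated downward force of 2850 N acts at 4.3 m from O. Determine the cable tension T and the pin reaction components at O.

T = 2886 N, O_x = 2005 N, O_y = 1824 N

ΣM about O: T·sin46°·7.9 − 1050·3.95 − 2850·4.3 = 0 → T = 16402.5/(7.9·0.71934) = 2886.35 ≈ 2886 N.
ΣF_x = 0: O_x − T·cos46° = 0 → O_x = 2886.35 × 0.694658 = 2005 N.
ΣF_y = 0: O_y + T·sin46° − 1050 − 2850 = 0 → O_y = 3900 − 2886.35 × 0.71934 = 1824 N.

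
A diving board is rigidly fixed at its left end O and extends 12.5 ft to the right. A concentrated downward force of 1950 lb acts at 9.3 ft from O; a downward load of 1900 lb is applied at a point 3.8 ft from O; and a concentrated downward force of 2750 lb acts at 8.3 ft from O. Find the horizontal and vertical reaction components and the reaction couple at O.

O_x = 0, O_y = 6600 lb, M_O = 48180 lb·ft

ΣF_x = 0: O_x = 0.
ΣF_y = 0: O_y − 1950 − 1900 − 2750 = 0 → O_y = 6600 lb.
ΣM about O: M_O − 1950·9.3 − 1900·3.8 − 2750·8.3 = 0 → M_O = 48180 lb·ft.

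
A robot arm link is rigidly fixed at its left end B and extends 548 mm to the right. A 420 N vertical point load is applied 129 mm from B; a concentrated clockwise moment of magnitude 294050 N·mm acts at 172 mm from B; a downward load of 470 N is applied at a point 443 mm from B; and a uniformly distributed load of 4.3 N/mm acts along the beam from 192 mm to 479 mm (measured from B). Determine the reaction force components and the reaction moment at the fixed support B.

Resultant of the distributed load: 4.3 × 287 = 1234.1 N at 335.5 mm from B.
ΣF_x = 0: B_x = 0.
ΣF_y = 0: B_y − 420 − 470 − 4.3·287 = 0 → B_y = 2124 N.
ΣM about B: M_B − 420·129 − 294050 − 470·443 − (4.3·287)·335.5 = 0 → M_B = 970500 N·mm.

B_x = 0, B_y = 2124 N, M_B = 970500 N·mm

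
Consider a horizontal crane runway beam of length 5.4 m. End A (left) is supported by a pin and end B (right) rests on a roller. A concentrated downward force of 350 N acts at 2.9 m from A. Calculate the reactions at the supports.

Taking moments about A: B_y·5.4 − 350·2.9 = 0 → B_y = 1015/5.4 = 187.963 ≈ 188.0 N.
ΣF_y = 0: A_y + 187.963 − 350 = 0 → A_y = 162.0 N.
ΣF_x = 0: no horizontal applied forces, so A_x = 0.

A_x = 0, A_y = 162.0 N, B_y = 188.0 N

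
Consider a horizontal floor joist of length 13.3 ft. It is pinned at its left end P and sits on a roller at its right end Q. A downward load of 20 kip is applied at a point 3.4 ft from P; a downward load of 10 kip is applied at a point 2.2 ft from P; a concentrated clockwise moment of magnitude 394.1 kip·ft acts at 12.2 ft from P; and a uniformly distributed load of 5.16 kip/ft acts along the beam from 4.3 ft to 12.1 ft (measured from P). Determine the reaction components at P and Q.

P_x = 0, P_y = 9.035 kip, Q_y = 61.21 kip

Resultant of the distributed load: 5.16 × 7.8 = 40.248 kip at 8.2 ft from P.
Taking moments about P: Q_y·13.3 − 20·3.4 − 10·2.2 − 394.1 − (5.16·7.8)·8.2 = 0 → Q_y = 814.1336/13.3 = 61.2131 ≈ 61.21 kip.
ΣF_y = 0: P_y + 61.2131 − 20 − 10 − 5.16·7.8 = 0 → P_y = 9.035 kip.
ΣF_x = 0: no horizontal applied forces, so P_x = 0.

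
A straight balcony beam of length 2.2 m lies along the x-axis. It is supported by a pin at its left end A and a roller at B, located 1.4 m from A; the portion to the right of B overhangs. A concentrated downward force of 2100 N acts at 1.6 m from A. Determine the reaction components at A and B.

A_x = 0, A_y = -300.0 N, B_y = 2400 N

Moments about A: B_y·1.4 − 2100·1.6 = 0 → B_y = 3360/1.4 = 2400 N.
ΣF_y = 0: A_y + 2400 − 2100 = 0 → A_y = -300.0 N.
ΣF_x = 0: no horizontal applied forces, so A_x = 0.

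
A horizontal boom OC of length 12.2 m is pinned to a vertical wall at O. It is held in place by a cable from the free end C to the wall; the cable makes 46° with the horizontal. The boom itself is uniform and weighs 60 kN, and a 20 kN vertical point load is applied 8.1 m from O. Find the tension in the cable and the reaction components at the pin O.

ΣM about O: T·sin46°·12.2 − 60·6.1 − 20·8.1 = 0 → T = 528/(12.2·0.71934) = 60.1644 ≈ 60.16 kN.
ΣF_x = 0: O_x − T·cos46° = 0 → O_x = 60.1644 × 0.694658 = 41.79 kN.
ΣF_y = 0: O_y + T·sin46° − 60 − 20 = 0 → O_y = 80 − 60.1644 × 0.71934 = 36.72 kN.

T = 60.16 kN, O_x = 41.79 kN, O_y = 36.72 kN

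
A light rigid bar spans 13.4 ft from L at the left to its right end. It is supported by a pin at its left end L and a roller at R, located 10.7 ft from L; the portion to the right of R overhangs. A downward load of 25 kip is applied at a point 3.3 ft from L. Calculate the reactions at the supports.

Taking moments about L: R_y·10.7 − 25·3.3 = 0 → R_y = 82.5/10.7 = 7.71028 ≈ 7.710 kip.
ΣF_y = 0: L_y + 7.71028 − 25 = 0 → L_y = 17.29 kip.
ΣF_x = 0: no horizontal applied forces, so L_x = 0.

L_x = 0, L_y = 17.29 kip, R_y = 7.710 kip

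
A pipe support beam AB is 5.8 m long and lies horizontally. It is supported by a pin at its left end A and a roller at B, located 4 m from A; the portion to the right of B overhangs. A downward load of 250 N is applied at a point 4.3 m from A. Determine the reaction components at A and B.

A_x = 0, A_y = -18.75 N, B_y = 268.8 N

Taking moments about A: B_y·4 − 250·4.3 = 0 → B_y = 1075/4 = 268.75 ≈ 268.8 N.
ΣF_y = 0: A_y + 268.75 − 250 = 0 → A_y = -18.75 N.
ΣF_x = 0: no horizontal applied forces, so A_x = 0.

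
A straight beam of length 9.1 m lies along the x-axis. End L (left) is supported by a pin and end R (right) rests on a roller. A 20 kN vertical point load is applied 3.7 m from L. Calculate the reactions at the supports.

Taking moments about L: R_y·9.1 − 20·3.7 = 0 → R_y = 74/9.1 = 8.13187 ≈ 8.132 kN.
ΣF_y = 0: L_y + 8.13187 − 20 = 0 → L_y = 11.87 kN.
ΣF_x = 0: no horizontal applied forces, so L_x = 0.

L_x = 0, L_y = 11.87 kN, R_y = 8.132 kN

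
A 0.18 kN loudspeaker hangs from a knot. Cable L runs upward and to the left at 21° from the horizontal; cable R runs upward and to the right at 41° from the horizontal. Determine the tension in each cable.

T_L = 0.1539 kN, T_R = 0.1903 kN

ΣF_x = 0: −T_L·cos21° + T_R·cos41° = 0 → T_R = 1.23701·T_L.
ΣF_y = 0: T_L·sin21° + T_R·sin41° = 0.18.
Substitute: T_L·(0.358368 + 1.23701·0.656059) = 0.18 → T_L = 0.153857 ≈ 0.1539 kN.
Then T_R = 1.23701 × 0.153857 = 0.1903 kN.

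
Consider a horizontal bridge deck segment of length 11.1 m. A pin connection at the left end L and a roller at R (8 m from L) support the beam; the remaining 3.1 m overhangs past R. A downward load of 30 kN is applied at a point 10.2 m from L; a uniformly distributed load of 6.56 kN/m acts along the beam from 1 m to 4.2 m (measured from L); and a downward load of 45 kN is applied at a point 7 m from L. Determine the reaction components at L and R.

Resultant of the distributed load: 6.56 × 3.2 = 20.992 kN at 2.6 m from L.
ΣM about L: R_y·8 − 30·10.2 − (6.56·3.2)·2.6 − 45·7 = 0 → R_y = 675.5792/8 = 84.4474 ≈ 84.45 kN.
ΣF_y = 0: L_y + 84.4474 − 30 − 6.56·3.2 − 45 = 0 → L_y = 11.54 kN.
ΣF_x = 0: no horizontal applied forces, so L_x = 0.

L_x = 0, L_y = 11.54 kN, R_y = 84.45 kN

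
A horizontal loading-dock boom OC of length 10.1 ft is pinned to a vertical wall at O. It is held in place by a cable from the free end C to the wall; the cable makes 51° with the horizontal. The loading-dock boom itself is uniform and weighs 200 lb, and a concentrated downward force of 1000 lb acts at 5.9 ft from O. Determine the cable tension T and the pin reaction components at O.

ΣM about O: T·sin51°·10.1 − 200·5.05 − 1000·5.9 = 0 → T = 6910/(10.1·0.777146) = 880.347 ≈ 880.3 lb.
ΣF_x = 0: O_x − T·cos51° = 0 → O_x = 880.347 × 0.62932 = 554.0 lb.
ΣF_y = 0: O_y + T·sin51° − 200 − 1000 = 0 → O_y = 1200 − 880.347 × 0.777146 = 515.8 lb.

T = 880.3 lb, O_x = 554.0 lb, O_y = 515.8 lb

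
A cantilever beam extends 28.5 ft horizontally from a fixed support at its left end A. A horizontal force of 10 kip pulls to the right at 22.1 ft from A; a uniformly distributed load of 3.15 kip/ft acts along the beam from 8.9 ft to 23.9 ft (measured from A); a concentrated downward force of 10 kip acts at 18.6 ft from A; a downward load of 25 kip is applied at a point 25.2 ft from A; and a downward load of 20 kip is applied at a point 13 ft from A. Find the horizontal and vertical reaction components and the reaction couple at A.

A_x = -10.00 kip, A_y = 102.2 kip, M_A = 1851 kip·ft

Resultant of the distributed load: 3.15 × 15 = 47.25 kip at 16.4 ft from A.
ΣF_x = 0: A_x + 10 = 0 → A_x = -10.00 kip.
ΣF_y = 0: A_y − 3.15·15 − 10 − 25 − 20 = 0 → A_y = 102.2 kip.
ΣM about A: M_A − (3.15·15)·16.4 − 10·18.6 − 25·25.2 − 20·13 = 0 → M_A = 1851 kip·ft.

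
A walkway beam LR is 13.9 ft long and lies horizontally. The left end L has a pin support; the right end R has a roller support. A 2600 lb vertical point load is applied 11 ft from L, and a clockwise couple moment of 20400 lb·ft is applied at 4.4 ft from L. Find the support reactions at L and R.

Taking moments about L: R_y·13.9 − 2600·11 − 20400 = 0 → R_y = 49000/13.9 = 3525.18 ≈ 3525 lb.
ΣF_y = 0: L_y + 3525.18 − 2600 = 0 → L_y = -925.2 lb.
ΣF_x = 0: no horizontal applied forces, so L_x = 0.

L_x = 0, L_y = -925.2 lb, R_y = 3525 lb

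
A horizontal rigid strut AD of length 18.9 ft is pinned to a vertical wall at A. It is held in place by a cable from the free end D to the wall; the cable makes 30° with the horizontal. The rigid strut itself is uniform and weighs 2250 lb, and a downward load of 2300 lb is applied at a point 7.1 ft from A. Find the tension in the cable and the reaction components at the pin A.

T = 3978 lb, A_x = 3445 lb, A_y = 2561 lb

ΣM about A: T·sin30°·18.9 − 2250·9.45 − 2300·7.1 = 0 → T = 37592.5/(18.9·0.5) = 3978.04 ≈ 3978 lb.
ΣF_x = 0: A_x − T·cos30° = 0 → A_x = 3978.04 × 0.866025 = 3445 lb.
ΣF_y = 0: A_y + T·sin30° − 2250 − 2300 = 0 → A_y = 4550 − 3978.04 × 0.5 = 2561 lb.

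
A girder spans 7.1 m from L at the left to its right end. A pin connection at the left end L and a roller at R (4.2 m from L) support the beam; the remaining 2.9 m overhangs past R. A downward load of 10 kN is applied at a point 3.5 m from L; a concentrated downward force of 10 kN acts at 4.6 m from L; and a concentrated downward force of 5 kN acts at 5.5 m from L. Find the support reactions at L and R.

Moments about L: R_y·4.2 − 10·3.5 − 10·4.6 − 5·5.5 = 0 → R_y = 108.5/4.2 = 25.8333 ≈ 25.83 kN.
ΣF_y = 0: L_y + 25.8333 − 10 − 10 − 5 = 0 → L_y = -0.8333 kN.
ΣF_x = 0: no horizontal applied forces, so L_x = 0.

L_x = 0, L_y = -0.8333 kN, R_y = 25.83 kN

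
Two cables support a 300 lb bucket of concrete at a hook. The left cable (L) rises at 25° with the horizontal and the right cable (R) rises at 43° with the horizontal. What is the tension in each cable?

T_L = 236.6 lb, T_R = 293.2 lb

ΣF_x = 0: −T_L·cos25° + T_R·cos43° = 0 → T_R = 1.23922·T_L.
ΣF_y = 0: T_L·sin25° + T_R·sin43° = 300.
Substitute: T_L·(0.422618 + 1.23922·0.681998) = 300 → T_L = 236.637 ≈ 236.6 lb.
Then T_R = 1.23922 × 236.637 = 293.2 lb.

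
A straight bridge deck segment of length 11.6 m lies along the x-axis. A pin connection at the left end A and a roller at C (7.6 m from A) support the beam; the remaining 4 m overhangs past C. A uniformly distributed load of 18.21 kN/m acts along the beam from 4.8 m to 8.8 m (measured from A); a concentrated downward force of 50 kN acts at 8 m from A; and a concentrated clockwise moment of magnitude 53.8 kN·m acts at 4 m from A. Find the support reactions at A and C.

A_x = 0, A_y = -2.043 kN, C_y = 124.9 kN

Resultant of the distributed load: 18.21 × 4 = 72.84 kN at 6.8 m from A.
Moments about A: C_y·7.6 − (18.21·4)·6.8 − 50·8 − 53.8 = 0 → C_y = 949.112/7.6 = 124.883 ≈ 124.9 kN.
ΣF_y = 0: A_y + 124.883 − 18.21·4 − 50 = 0 → A_y = -2.043 kN.
ΣF_x = 0: no horizontal applied forces, so A_x = 0.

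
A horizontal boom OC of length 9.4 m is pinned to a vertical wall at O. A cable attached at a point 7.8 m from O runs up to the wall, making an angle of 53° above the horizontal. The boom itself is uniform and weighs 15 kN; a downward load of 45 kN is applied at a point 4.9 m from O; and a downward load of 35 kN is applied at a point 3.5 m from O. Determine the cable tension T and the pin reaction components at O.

ΣM about O: T·sin53°·7.8 − 15·4.7 − 45·4.9 − 35·3.5 = 0 → T = 413.5/(7.8·0.798636) = 66.3792 ≈ 66.38 kN.
ΣF_x = 0: O_x − T·cos53° = 0 → O_x = 66.3792 × 0.601815 = 39.95 kN.
ΣF_y = 0: O_y + T·sin53° − 15 − 45 − 35 = 0 → O_y = 95 − 66.3792 × 0.798636 = 41.99 kN.

T = 66.38 kN, O_x = 39.95 kN, O_y = 41.99 kN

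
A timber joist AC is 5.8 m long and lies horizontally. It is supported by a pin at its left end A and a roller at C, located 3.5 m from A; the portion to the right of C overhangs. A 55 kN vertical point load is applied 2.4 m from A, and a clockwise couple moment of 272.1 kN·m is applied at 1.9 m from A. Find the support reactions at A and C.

A_x = 0, A_y = -60.46 kN, C_y = 115.5 kN

Taking moments about A: C_y·3.5 − 55·2.4 − 272.1 = 0 → C_y = 404.1/3.5 = 115.457 ≈ 115.5 kN.
ΣF_y = 0: A_y + 115.457 − 55 = 0 → A_y = -60.46 kN.
ΣF_x = 0: no horizontal applied forces, so A_x = 0.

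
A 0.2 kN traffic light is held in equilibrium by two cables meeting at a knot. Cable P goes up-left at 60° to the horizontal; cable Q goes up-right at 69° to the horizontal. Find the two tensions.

T_P = 0.09223 kN, T_Q = 0.1287 kN

ΣF_x = 0: −T_P·cos60° + T_Q·cos69° = 0 → T_Q = 1.39521·T_P.
ΣF_y = 0: T_P·sin60° + T_Q·sin69° = 0.2.
Substitute: T_P·(0.866025 + 1.39521·0.93358) = 0.2 → T_P = 0.0922269 ≈ 0.09223 kN.
Then T_Q = 1.39521 × 0.0922269 = 0.1287 kN.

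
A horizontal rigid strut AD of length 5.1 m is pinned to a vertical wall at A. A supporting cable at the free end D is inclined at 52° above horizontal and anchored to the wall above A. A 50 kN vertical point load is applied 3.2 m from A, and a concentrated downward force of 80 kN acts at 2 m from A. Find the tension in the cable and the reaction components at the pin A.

ΣM about A: T·sin52°·5.1 − 50·3.2 − 80·2 = 0 → T = 320/(5.1·0.788011) = 79.6246 ≈ 79.62 kN.
ΣF_x = 0: A_x − T·cos52° = 0 → A_x = 79.6246 × 0.615661 = 49.02 kN.
ΣF_y = 0: A_y + T·sin52° − 50 − 80 = 0 → A_y = 130 − 79.6246 × 0.788011 = 67.25 kN.

T = 79.62 kN, A_x = 49.02 kN, A_y = 67.25 kN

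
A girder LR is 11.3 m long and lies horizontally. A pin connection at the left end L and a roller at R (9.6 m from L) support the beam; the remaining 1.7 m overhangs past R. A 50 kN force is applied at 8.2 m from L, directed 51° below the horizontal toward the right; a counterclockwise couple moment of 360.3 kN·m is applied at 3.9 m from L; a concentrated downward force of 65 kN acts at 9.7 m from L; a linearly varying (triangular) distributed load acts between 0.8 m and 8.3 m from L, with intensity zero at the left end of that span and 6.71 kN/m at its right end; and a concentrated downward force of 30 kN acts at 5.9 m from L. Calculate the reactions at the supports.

Resultant of the triangular load: ½ × 6.71 × 7.5 = 25.1625 kN, acting at 5.8 m from L (one-third of the span from the peak).
Moments about L: R_y·9.6 − 50·sin51°·8.2 + 360.3 − 65·9.7 − (½·6.71·7.5)·5.8 − 30·5.9 = 0 → R_y = 911.772/9.6 = 94.9763 ≈ 94.98 kN.
ΣF_y = 0: L_y + 94.9763 − 50·sin51° − 65 − ½·6.71·7.5 − 30 = 0 → L_y = 64.04 kN.
ΣF_x = 0: L_x + 50·cos51° = 0 → L_x = -31.47 kN.

L_x = -31.47 kN, L_y = 64.04 kN, R_y = 94.98 kN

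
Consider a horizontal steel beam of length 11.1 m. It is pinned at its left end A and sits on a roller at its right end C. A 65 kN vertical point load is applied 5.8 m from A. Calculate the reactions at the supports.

A_x = 0, A_y = 31.04 kN, C_y = 33.96 kN

ΣM about A: C_y·11.1 − 65·5.8 = 0 → C_y = 377/11.1 = 33.964 ≈ 33.96 kN.
ΣF_y = 0: A_y + 33.964 − 65 = 0 → A_y = 31.04 kN.
ΣF_x = 0: no horizontal applied forces, so A_x = 0.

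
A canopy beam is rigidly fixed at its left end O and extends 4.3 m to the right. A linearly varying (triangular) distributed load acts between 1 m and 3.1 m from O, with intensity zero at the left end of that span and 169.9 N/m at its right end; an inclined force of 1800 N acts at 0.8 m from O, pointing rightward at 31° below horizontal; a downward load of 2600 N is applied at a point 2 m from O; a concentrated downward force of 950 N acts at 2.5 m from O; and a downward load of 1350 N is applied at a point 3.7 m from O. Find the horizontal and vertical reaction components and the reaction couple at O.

O_x = -1543 N, O_y = 6005 N, M_O = 13740 N·m

Resultant of the triangular load: ½ × 169.9 × 2.1 = 178.395 N, acting at 2.4 m from O (one-third of the span from the peak).
ΣF_x = 0: O_x + 1800·cos31° = 0 → O_x = -1543 N.
ΣF_y = 0: O_y − ½·169.9·2.1 − 1800·sin31° − 2600 − 950 − 1350 = 0 → O_y = 6005 N.
ΣM about O: M_O − (½·169.9·2.1)·2.4 − 1800·sin31°·0.8 − 2600·2 − 950·2.5 − 1350·3.7 = 0 → M_O = 13740 N·m.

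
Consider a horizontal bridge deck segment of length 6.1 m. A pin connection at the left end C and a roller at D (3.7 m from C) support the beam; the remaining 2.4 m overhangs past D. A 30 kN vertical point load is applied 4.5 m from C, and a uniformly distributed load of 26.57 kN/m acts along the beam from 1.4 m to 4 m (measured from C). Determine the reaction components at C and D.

C_x = 0, C_y = 12.18 kN, D_y = 86.90 kN

Resultant of the distributed load: 26.57 × 2.6 = 69.082 kN at 2.7 m from C.
Moments about C: D_y·3.7 − 30·4.5 − (26.57·2.6)·2.7 = 0 → D_y = 321.5214/3.7 = 86.8977 ≈ 86.90 kN.
ΣF_y = 0: C_y + 86.8977 − 30 − 26.57·2.6 = 0 → C_y = 12.18 kN.
ΣF_x = 0: no horizontal applied forces, so C_x = 0.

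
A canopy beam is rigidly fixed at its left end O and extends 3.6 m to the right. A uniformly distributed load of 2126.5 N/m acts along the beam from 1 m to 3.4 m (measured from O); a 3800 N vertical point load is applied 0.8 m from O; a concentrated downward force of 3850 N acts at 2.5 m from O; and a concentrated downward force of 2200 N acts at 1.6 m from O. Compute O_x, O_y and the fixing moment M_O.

Resultant of the distributed load: 2126.5 × 2.4 = 5103.6 N at 2.2 m from O.
ΣF_x = 0: O_x = 0.
ΣF_y = 0: O_y − 2126.5·2.4 − 3800 − 3850 − 2200 = 0 → O_y = 14950 N.
ΣM about O: M_O − (2126.5·2.4)·2.2 − 3800·0.8 − 3850·2.5 − 2200·1.6 = 0 → M_O = 27410 N·m.

O_x = 0, O_y = 14950 N, M_O = 27410 N·m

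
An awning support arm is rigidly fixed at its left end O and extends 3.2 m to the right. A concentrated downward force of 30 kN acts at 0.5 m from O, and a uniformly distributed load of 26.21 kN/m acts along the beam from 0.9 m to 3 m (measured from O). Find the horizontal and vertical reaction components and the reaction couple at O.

O_x = 0, O_y = 85.04 kN, M_O = 122.3 kN·m

Resultant of the distributed load: 26.21 × 2.1 = 55.041 kN at 1.95 m from O.
ΣF_x = 0: O_x = 0.
ΣF_y = 0: O_y − 30 − 26.21·2.1 = 0 → O_y = 85.04 kN.
ΣM about O: M_O − 30·0.5 − (26.21·2.1)·1.95 = 0 → M_O = 122.3 kN·m.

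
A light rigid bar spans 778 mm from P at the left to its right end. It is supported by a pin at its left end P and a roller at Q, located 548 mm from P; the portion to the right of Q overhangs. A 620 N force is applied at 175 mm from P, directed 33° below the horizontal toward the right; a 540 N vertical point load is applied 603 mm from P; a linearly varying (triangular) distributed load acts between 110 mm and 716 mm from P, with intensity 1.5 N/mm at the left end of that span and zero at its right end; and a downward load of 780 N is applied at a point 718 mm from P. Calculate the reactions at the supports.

Resultant of the triangular load: ½ × 1.5 × 606 = 454.5 N, acting at 312 mm from P (one-third of the span from the peak).
Taking moments about P: Q_y·548 − 620·sin33°·175 − 540·603 − (½·1.5·606)·312 − 780·718 = 0 → Q_y = 1086560/548 = 1982.77 ≈ 1983 N.
ΣF_y = 0: P_y + 1982.77 − 620·sin33° − 540 − ½·1.5·606 − 780 = 0 → P_y = 129.4 N.
ΣF_x = 0: P_x + 620·cos33° = 0 → P_x = -520.0 N.

P_x = -520.0 N, P_y = 129.4 N, Q_y = 1983 N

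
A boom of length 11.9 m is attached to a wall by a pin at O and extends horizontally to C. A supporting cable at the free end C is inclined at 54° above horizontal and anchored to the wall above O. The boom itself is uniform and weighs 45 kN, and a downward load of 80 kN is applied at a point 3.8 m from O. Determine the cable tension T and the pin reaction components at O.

T = 59.39 kN, O_x = 34.91 kN, O_y = 76.95 kN

ΣM about O: T·sin54°·11.9 − 45·5.95 − 80·3.8 = 0 → T = 571.75/(11.9·0.809017) = 59.3884 ≈ 59.39 kN.
ΣF_x = 0: O_x − T·cos54° = 0 → O_x = 59.3884 × 0.587785 = 34.91 kN.
ΣF_y = 0: O_y + T·sin54° − 45 − 80 = 0 → O_y = 125 − 59.3884 × 0.809017 = 76.95 kN.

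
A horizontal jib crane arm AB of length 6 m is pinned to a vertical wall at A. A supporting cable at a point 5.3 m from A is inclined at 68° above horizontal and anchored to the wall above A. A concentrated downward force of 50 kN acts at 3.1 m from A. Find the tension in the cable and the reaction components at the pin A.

ΣM about A: T·sin68°·5.3 − 50·3.1 = 0 → T = 155/(5.3·0.927184) = 31.542 ≈ 31.54 kN.
ΣF_x = 0: A_x − T·cos68° = 0 → A_x = 31.542 × 0.374607 = 11.82 kN.
ΣF_y = 0: A_y + T·sin68° − 50 = 0 → A_y = 50 − 31.542 × 0.927184 = 20.75 kN.

T = 31.54 kN, A_x = 11.82 kN, A_y = 20.75 kN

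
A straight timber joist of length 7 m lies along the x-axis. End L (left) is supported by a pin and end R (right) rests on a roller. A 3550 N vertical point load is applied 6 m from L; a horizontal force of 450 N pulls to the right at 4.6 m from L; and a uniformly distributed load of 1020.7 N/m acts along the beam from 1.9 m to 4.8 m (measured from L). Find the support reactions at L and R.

L_x = -450.0 N, L_y = 2051 N, R_y = 4459 N

Resultant of the distributed load: 1020.7 × 2.9 = 2960.03 N at 3.35 m from L.
Moments about L: R_y·7 − 3550·6 − (1020.7·2.9)·3.35 = 0 → R_y = 31216.1005/7 = 4459.44 ≈ 4459 N.
ΣF_y = 0: L_y + 4459.44 − 3550 − 1020.7·2.9 = 0 → L_y = 2051 N.
ΣF_x = 0: L_x + 450 = 0 → L_x = -450.0 N.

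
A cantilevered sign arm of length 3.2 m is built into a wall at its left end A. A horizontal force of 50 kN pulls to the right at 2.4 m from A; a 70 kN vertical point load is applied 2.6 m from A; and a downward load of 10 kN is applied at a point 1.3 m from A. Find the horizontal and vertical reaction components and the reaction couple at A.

ΣF_x = 0: A_x + 50 = 0 → A_x = -50.00 kN.
ΣF_y = 0: A_y − 70 − 10 = 0 → A_y = 80.00 kN.
ΣM about A: M_A − 70·2.6 − 10·1.3 = 0 → M_A = 195.0 kN·m.

A_x = -50.00 kN, A_y = 80.00 kN, M_A = 195.0 kN·m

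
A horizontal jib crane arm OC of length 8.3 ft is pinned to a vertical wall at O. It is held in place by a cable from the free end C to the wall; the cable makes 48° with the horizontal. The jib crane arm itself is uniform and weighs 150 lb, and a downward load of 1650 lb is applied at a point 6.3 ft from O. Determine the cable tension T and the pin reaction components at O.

T = 1786 lb, O_x = 1195 lb, O_y = 472.6 lb

ΣM about O: T·sin48°·8.3 − 150·4.15 − 1650·6.3 = 0 → T = 11017.5/(8.3·0.743145) = 1786.21 ≈ 1786 lb.
ΣF_x = 0: O_x − T·cos48° = 0 → O_x = 1786.21 × 0.669131 = 1195 lb.
ΣF_y = 0: O_y + T·sin48° − 150 − 1650 = 0 → O_y = 1800 − 1786.21 × 0.743145 = 472.6 lb.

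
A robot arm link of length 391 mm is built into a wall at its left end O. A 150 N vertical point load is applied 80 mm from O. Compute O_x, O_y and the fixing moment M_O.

O_x = 0, O_y = 150.0 N, M_O = 12000 N·mm

ΣF_x = 0: O_x = 0.
ΣF_y = 0: O_y − 150 = 0 → O_y = 150.0 N.
ΣM about O: M_O − 150·80 = 0 → M_O = 12000 N·mm.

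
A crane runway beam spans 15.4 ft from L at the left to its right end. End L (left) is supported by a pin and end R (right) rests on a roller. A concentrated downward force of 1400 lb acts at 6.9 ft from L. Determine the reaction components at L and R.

L_x = 0, L_y = 772.7 lb, R_y = 627.3 lb

Taking moments about L: R_y·15.4 − 1400·6.9 = 0 → R_y = 9660/15.4 = 627.273 ≈ 627.3 lb.
ΣF_y = 0: L_y + 627.273 − 1400 = 0 → L_y = 772.7 lb.
ΣF_x = 0: no horizontal applied forces, so L_x = 0.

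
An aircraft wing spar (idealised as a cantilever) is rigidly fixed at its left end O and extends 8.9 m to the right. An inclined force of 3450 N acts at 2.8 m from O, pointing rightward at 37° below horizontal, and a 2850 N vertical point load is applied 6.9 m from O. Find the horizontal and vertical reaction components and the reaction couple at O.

ΣF_x = 0: O_x + 3450·cos37° = 0 → O_x = -2755 N.
ΣF_y = 0: O_y − 3450·sin37° − 2850 = 0 → O_y = 4926 N.
ΣM about O: M_O − 3450·sin37°·2.8 − 2850·6.9 = 0 → M_O = 25480 N·m.

O_x = -2755 N, O_y = 4926 N, M_O = 25480 N·m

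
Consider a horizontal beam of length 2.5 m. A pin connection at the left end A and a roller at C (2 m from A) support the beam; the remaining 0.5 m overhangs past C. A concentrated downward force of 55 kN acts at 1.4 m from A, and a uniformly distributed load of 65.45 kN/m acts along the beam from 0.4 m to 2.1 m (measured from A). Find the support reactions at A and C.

A_x = 0, A_y = 58.22 kN, C_y = 108.0 kN

Resultant of the distributed load: 65.45 × 1.7 = 111.265 kN at 1.25 m from A.
Taking moments about A: C_y·2 − 55·1.4 − (65.45·1.7)·1.25 = 0 → C_y = 216.08125/2 = 108.041 ≈ 108.0 kN.
ΣF_y = 0: A_y + 108.041 − 55 − 65.45·1.7 = 0 → A_y = 58.22 kN.
ΣF_x = 0: no horizontal applied forces, so A_x = 0.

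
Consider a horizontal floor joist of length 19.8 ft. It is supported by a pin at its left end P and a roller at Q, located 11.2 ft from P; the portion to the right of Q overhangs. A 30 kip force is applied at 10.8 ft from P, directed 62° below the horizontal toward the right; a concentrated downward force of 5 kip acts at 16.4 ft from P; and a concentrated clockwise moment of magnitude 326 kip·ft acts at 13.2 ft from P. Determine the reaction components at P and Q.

P_x = -14.08 kip, P_y = -30.48 kip, Q_y = 61.97 kip

Taking moments about P: Q_y·11.2 − 30·sin62°·10.8 − 5·16.4 − 326 = 0 → Q_y = 694.075/11.2 = 61.971 ≈ 61.97 kip.
ΣF_y = 0: P_y + 61.971 − 30·sin62° − 5 = 0 → P_y = -30.48 kip.
ΣF_x = 0: P_x + 30·cos62° = 0 → P_x = -14.08 kip.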